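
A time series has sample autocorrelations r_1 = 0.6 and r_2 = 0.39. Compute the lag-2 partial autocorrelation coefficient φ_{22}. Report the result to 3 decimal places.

0.047

φ_{22} = (r_2 − r_1²) / (1 − r_1²)
r_1² = (0.6)² = 0.36
Numerator = 0.39 − 0.3600 = 0.0300; denominator = 1 − 0.3600 = 0.6400
φ_{22} = 0.0300 / 0.6400 = 0.047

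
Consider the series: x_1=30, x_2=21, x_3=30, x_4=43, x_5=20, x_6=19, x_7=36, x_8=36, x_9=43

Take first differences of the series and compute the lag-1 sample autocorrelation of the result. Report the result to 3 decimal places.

First differences Δx: -9, 9, 13, -23, -1, 17, 0, 7
Mean of differences = 1.6250
Numerator Σ(Δx_t−Δx̄)(Δx_{t+1}−Δx̄) = -284.0156
Denominator Σ(Δx_t−Δx̄)² = 1177.8750
r_1(Δx) = -284.0156 / 1177.8750 = -0.241

-0.241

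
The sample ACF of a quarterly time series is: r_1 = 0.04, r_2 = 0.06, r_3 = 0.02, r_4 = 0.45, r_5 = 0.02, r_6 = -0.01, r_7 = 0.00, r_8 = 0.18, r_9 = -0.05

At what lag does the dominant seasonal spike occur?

4

The largest autocorrelation is r_4 = 0.45, with a weaker echo at lag 8 (0.18); the remaining lags stay at or below 0.06.
The dominant spike at lag 4 indicates a seasonal period of 4.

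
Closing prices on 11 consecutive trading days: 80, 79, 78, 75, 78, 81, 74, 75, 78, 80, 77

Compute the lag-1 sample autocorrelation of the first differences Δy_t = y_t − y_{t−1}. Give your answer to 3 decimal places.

-0.208

First differences Δy: -1, -1, -3, 3, 3, -7, 1, 3, 2, -3
Mean of differences = -0.3000
Numerator Σ(Δy_t−Δȳ)(Δy_{t+1}−Δȳ) = -20.7900
Denominator Σ(Δy_t−Δȳ)² = 100.1000
r_1(Δy) = -20.7900 / 100.1000 = -0.208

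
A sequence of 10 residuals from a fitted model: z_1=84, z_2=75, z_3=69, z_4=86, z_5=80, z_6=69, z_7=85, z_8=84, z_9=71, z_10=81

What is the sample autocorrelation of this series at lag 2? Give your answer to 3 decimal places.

Mean z̄ = (84 + 75 + 69 + 86 + 80 + 69 + 85 + 84 + 71 + 81)/10 = 78.4000
Numerator Σ_{t=1}^{8}(z_t−z̄)(z_{t+2}−z̄) = -241.3200
Denominator Σ(z_t−z̄)² = 416.4000
r_2 = -241.3200 / 416.4000 = -0.580

-0.580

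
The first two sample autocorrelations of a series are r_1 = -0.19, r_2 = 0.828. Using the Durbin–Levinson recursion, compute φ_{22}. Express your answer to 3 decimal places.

φ_{22} = (r_2 − r_1²) / (1 − r_1²)
r_1² = (-0.19)² = 0.0361
Numerator = 0.828 − 0.0361 = 0.7919; denominator = 1 − 0.0361 = 0.9639
φ_{22} = 0.7919 / 0.9639 = 0.822

0.822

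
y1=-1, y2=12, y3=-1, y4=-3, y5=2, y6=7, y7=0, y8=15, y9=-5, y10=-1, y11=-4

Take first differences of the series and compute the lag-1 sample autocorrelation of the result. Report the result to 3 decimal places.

First differences Δy: 13, -13, -2, 5, 5, -7, 15, -20, 4, -3
Mean of differences = -0.3000
Numerator Σ(Δy_t−Δȳ)(Δy_{t+1}−Δȳ) = -663.9900
Denominator Σ(Δy_t−Δȳ)² = 1090.1000
r_1(Δy) = -663.9900 / 1090.1000 = -0.609

-0.609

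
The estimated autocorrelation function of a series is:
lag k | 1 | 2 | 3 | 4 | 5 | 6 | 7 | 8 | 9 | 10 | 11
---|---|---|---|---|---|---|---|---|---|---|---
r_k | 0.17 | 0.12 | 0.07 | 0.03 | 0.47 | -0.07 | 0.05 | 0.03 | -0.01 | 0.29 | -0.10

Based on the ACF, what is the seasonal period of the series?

5

The largest autocorrelation is r_5 = 0.47, with a weaker echo at lag 10 (0.29); the remaining lags stay at or below 0.17.
The dominant spike at lag 5 indicates a seasonal period of 5.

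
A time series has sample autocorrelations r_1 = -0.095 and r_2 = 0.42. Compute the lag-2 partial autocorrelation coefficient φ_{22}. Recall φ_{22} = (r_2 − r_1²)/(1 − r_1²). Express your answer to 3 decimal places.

0.415

φ_{22} = (r_2 − r_1²) / (1 − r_1²)
r_1² = (-0.095)² = 0.009025
Numerator = 0.42 − 0.0090 = 0.4110; denominator = 1 − 0.0090 = 0.9910
φ_{22} = 0.4110 / 0.9910 = 0.415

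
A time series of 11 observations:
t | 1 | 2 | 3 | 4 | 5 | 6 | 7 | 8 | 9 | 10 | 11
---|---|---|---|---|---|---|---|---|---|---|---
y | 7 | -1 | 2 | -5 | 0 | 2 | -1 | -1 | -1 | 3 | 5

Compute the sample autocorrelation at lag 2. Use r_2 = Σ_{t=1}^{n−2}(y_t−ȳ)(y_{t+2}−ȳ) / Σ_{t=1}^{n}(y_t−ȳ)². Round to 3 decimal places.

Mean ȳ = (7 − 1 + 2 − 5 + 0 + 2 − 1 − 1 − 1 + 3 + 5)/11 = 0.9091
Numerator Σ_{t=1}^{9}(y_t−ȳ)(y_{t+2}−ȳ) = 1.9835
Denominator Σ(y_t−ȳ)² = 110.9091
r_2 = 1.9835 / 110.9091 = 0.018

0.018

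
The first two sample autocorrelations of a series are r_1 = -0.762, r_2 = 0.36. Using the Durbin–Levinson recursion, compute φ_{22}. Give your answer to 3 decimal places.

φ_{22} = (r_2 − r_1²) / (1 − r_1²)
r_1² = (-0.762)² = 0.580644
Numerator = 0.36 − 0.5806 = -0.2206; denominator = 1 − 0.5806 = 0.4194
φ_{22} = -0.2206 / 0.4194 = -0.526

-0.526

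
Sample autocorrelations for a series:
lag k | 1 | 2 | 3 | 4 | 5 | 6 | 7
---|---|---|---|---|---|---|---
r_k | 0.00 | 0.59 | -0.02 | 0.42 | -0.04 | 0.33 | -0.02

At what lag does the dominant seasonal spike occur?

2

The largest autocorrelation is r_2 = 0.59, with weaker echoes at lags 4 (0.42) and 6 (0.33); the remaining lags stay at or below 0.00.
The dominant spike at lag 2 indicates a seasonal period of 2.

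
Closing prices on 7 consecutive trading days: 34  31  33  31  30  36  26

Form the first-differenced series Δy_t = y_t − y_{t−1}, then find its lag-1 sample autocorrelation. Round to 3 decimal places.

First differences Δy: -3, 2, -2, -1, 6, -10
Mean of differences = -1.3333
Numerator Σ(Δy_t−Δȳ)(Δy_{t+1}−Δȳ) = -69.1111
Denominator Σ(Δy_t−Δȳ)² = 143.3333
r_1(Δy) = -69.1111 / 143.3333 = -0.482

-0.482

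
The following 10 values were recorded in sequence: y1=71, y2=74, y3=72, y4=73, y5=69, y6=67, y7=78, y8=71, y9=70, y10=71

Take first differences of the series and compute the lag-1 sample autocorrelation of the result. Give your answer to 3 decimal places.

First differences Δy: 3, -2, 1, -4, -2, 11, -7, -1, 1
Mean of differences = 0.0000
Numerator Σ(Δy_t−Δȳ)(Δy_{t+1}−Δȳ) = -97.0000
Denominator Σ(Δy_t−Δȳ)² = 206.0000
r_1(Δy) = -97.0000 / 206.0000 = -0.471

-0.471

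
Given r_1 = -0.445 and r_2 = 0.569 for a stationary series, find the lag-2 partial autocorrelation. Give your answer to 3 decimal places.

0.463

φ_{22} = (r_2 − r_1²) / (1 − r_1²)
r_1² = (-0.445)² = 0.198025
Numerator = 0.569 − 0.1980 = 0.3710; denominator = 1 − 0.1980 = 0.8020
φ_{22} = 0.3710 / 0.8020 = 0.463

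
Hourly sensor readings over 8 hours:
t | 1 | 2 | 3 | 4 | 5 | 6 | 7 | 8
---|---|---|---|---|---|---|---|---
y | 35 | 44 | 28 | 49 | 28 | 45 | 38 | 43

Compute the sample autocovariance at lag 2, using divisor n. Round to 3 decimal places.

38.547

Mean ȳ = (35 + 44 + 28 + 49 + 28 + 45 + 38 + 43)/8 = 38.7500
Deviations: -3.7500, 5.2500, -10.7500, 10.2500, -10.7500, 6.2500, -0.7500, 4.2500
Σ_{t=1}^{6}(y_t−ȳ)(y_{t+2}−ȳ) = 308.3750
γ_2 = 308.3750 / 8 = 38.547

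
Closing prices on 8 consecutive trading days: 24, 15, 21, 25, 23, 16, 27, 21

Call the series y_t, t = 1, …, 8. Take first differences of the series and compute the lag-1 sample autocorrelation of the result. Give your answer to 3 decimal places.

First differences Δy: -9, 6, 4, -2, -7, 11, -6
Mean of differences = -0.4286
Numerator Σ(Δy_t−Δȳ)(Δy_{t+1}−Δȳ) = -162.0408
Denominator Σ(Δy_t−Δȳ)² = 341.7143
r_1(Δy) = -162.0408 / 341.7143 = -0.474

-0.474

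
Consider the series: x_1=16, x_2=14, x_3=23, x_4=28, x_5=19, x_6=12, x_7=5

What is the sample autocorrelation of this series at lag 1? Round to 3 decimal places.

0.371

Mean x̄ = (16 + 14 + 23 + 28 + 19 + 12 + 5)/7 = 16.7143
Deviations from mean: -0.7143, -2.7143, 6.2857, 11.2857, 2.2857, -4.7143, -11.7143
Numerator Σ_{t=1}^{6}(x_t−x̄)(x_{t+1}−x̄) = 126.0612
Denominator Σ(x_t−x̄)² = 339.4286
r_1 = 126.0612 / 339.4286 = 0.371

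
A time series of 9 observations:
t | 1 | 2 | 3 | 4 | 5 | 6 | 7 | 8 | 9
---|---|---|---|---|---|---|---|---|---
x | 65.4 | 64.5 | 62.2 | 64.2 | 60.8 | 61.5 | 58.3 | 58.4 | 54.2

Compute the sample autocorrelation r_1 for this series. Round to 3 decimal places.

0.442

Mean x̄ = (65.4 + 64.5 + 62.2 + 64.2 + 60.8 + 61.5 + 58.3 + 58.4 + 54.2)/9 = 61.0556
Numerator Σ_{t=1}^{8}(x_t−x̄)(x_{t+1}−x̄) = 45.8858
Denominator Σ(x_t−x̄)² = 103.8422
r_1 = 45.8858 / 103.8422 = 0.442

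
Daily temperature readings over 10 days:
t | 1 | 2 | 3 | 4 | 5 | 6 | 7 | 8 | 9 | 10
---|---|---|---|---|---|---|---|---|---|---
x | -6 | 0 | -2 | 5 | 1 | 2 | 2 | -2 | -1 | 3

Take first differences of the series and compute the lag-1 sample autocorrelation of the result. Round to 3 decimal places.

-0.446

First differences Δx: 6, -2, 7, -4, 1, 0, -4, 1, 4
Mean of differences = 1.0000
Numerator Σ(Δx_t−Δx̄)(Δx_{t+1}−Δx̄) = -58.0000
Denominator Σ(Δx_t−Δx̄)² = 130.0000
r_1(Δx) = -58.0000 / 130.0000 = -0.446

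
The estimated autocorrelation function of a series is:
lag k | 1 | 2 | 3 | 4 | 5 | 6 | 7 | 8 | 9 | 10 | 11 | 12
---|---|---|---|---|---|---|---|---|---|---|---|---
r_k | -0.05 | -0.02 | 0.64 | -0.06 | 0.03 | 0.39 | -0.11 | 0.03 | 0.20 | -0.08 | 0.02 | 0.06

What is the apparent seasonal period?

The largest autocorrelation is r_3 = 0.64, with weaker echoes at lags 6 (0.39) and 9 (0.20); the remaining lags stay at or below 0.06.
The dominant spike at lag 3 indicates a seasonal period of 3.

3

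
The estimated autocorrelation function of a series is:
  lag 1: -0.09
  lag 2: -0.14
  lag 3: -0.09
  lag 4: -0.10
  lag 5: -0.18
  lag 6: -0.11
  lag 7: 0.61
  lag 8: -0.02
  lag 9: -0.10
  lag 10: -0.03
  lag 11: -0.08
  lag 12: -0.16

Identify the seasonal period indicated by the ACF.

7

The largest autocorrelation is r_7 = 0.61; the remaining lags stay at or below -0.02.
The dominant spike at lag 7 indicates a seasonal period of 7.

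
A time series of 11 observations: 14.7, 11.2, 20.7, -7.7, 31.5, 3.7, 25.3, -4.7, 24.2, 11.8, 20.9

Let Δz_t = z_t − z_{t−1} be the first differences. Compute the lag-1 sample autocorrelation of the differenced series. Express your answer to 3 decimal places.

First differences Δz: -3.5, 9.5, -28.4, 39.2, -27.8, 21.6, -30.0, 28.9, -12.4, 9.1
Mean of differences = 0.6200
Numerator Σ(Δz_t−Δz̄)(Δz_{t+1}−Δz̄) = -5093.5264
Denominator Σ(Δz_t−Δz̄)² = 5653.0360
r_1(Δz) = -5093.5264 / 5653.0360 = -0.901

-0.901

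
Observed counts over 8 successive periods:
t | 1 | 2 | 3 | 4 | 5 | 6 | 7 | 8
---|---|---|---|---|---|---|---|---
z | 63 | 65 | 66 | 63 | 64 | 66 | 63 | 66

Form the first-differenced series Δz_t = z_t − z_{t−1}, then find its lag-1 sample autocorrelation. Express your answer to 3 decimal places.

-0.457

First differences Δz: 2, 1, -3, 1, 2, -3, 3
Mean of differences = 0.4286
Numerator Σ(Δz_t−Δz̄)(Δz_{t+1}−Δz̄) = -16.3265
Denominator Σ(Δz_t−Δz̄)² = 35.7143
r_1(Δz) = -16.3265 / 35.7143 = -0.457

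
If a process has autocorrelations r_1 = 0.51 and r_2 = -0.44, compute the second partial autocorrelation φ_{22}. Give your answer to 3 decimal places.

-0.946

φ_{22} = (r_2 − r_1²) / (1 − r_1²)
r_1² = (0.51)² = 0.2601
Numerator = -0.44 − 0.2601 = -0.7001; denominator = 1 − 0.2601 = 0.7399
φ_{22} = -0.7001 / 0.7399 = -0.946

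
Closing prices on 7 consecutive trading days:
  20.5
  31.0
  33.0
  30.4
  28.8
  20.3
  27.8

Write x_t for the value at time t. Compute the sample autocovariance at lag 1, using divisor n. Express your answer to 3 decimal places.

0.506

Mean x̄ = (20.5 + 31.0 + 33.0 + 30.4 + 28.8 + 20.3 + 27.8)/7 = 27.4000
Σ_{t=1}^{6}(x_t−x̄)(x_{t+1}−x̄) = 3.5400
γ_1 = 3.5400 / 7 = 0.506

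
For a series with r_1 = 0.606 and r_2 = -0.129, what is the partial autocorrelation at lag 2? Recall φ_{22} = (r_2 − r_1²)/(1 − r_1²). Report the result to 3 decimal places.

φ_{22} = (r_2 − r_1²) / (1 − r_1²)
r_1² = (0.606)² = 0.367236
Numerator = -0.129 − 0.3672 = -0.4962; denominator = 1 − 0.3672 = 0.6328
φ_{22} = -0.4962 / 0.6328 = -0.784

-0.784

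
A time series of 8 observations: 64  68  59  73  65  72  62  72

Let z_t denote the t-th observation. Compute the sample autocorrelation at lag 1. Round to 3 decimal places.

-0.696

Mean z̄ = (64 + 68 + 59 + 73 + 65 + 72 + 62 + 72)/8 = 66.8750
Deviations from mean: -2.8750, 1.1250, -7.8750, 6.1250, -1.8750, 5.1250, -4.8750, 5.1250
Σ(z_t−z̄)(z_{t+1}−z̄) = (-3.2344) + (-8.8594) + (-48.2344) + (-11.4844) + (-9.6094) + (-24.9844) + (-24.9844) = -131.3906
Denominator Σ(z_t−z̄)² = 188.8750
r_1 = -131.3906 / 188.8750 = -0.696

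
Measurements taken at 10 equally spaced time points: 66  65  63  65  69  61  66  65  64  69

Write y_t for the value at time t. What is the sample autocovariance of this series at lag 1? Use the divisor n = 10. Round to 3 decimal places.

Mean ȳ = (66 + 65 + 63 + 65 + 69 + 61 + 66 + 65 + 64 + 69)/10 = 65.3000
Σ_{t=1}^{9}(y_t−ȳ)(y_{t+1}−ȳ) = -23.4900
γ_1 = -23.4900 / 10 = -2.349

-2.349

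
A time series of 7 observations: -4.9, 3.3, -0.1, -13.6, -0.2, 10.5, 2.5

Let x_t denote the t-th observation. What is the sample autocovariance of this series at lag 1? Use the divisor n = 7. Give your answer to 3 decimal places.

1.652

Mean x̄ = (-4.9 + 3.3 − 0.1 − 13.6 − 0.2 + 10.5 + 2.5)/7 = -0.3571
Σ_{t=1}^{6}(x_t−x̄)(x_{t+1}−x̄) = 11.5667
γ_1 = 11.5667 / 7 = 1.652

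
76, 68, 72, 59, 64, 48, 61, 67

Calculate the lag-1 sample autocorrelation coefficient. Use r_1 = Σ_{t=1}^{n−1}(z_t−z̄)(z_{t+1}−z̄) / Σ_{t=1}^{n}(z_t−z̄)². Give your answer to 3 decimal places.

0.160

Mean z̄ = (76 + 68 + 72 + 59 + 64 + 48 + 61 + 67)/8 = 64.3750
Deviations from mean: 11.6250, 3.6250, 7.6250, -5.3750, -0.3750, -16.3750, -3.3750, 2.6250
Σ(z_t−z̄)(z_{t+1}−z̄) = (42.1406) + (27.6406) + (-40.9844) + (2.0156) + (6.1406) + (55.2656) + (-8.8594) = 83.3594
Denominator Σ(z_t−z̄)² = 521.8750
r_1 = 83.3594 / 521.8750 = 0.160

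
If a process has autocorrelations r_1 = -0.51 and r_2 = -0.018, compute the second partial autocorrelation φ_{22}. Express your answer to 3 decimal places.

φ_{22} = (r_2 − r_1²) / (1 − r_1²)
r_1² = (-0.51)² = 0.2601
Numerator = -0.018 − 0.2601 = -0.2781; denominator = 1 − 0.2601 = 0.7399
φ_{22} = -0.2781 / 0.7399 = -0.376

-0.376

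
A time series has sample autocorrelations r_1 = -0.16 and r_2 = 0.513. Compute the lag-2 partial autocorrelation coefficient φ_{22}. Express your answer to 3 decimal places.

φ_{22} = (r_2 − r_1²) / (1 − r_1²)
r_1² = (-0.16)² = 0.0256
Numerator = 0.513 − 0.0256 = 0.4874; denominator = 1 − 0.0256 = 0.9744
φ_{22} = 0.4874 / 0.9744 = 0.500

0.500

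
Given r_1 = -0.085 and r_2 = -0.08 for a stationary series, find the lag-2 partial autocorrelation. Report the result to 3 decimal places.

-0.088

φ_{22} = (r_2 − r_1²) / (1 − r_1²)
r_1² = (-0.085)² = 0.007225
Numerator = -0.08 − 0.0072 = -0.0872; denominator = 1 − 0.0072 = 0.9928
φ_{22} = -0.0872 / 0.9928 = -0.088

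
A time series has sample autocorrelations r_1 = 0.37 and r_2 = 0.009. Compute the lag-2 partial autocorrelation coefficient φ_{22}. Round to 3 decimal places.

φ_{22} = (r_2 − r_1²) / (1 − r_1²)
r_1² = (0.37)² = 0.1369
Numerator = 0.009 − 0.1369 = -0.1279; denominator = 1 − 0.1369 = 0.8631
φ_{22} = -0.1279 / 0.8631 = -0.148

-0.148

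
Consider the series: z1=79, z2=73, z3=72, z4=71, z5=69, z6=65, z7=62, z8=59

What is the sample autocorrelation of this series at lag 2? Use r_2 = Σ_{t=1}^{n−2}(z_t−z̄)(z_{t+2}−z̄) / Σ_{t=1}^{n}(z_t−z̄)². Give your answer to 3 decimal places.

Mean z̄ = (79 + 73 + 72 + 71 + 69 + 65 + 62 + 59)/8 = 68.7500
Deviations from mean: 10.2500, 4.2500, 3.2500, 2.2500, 0.2500, -3.7500, -6.7500, -9.7500
Σ(z_t−z̄)(z_{t+2}−z̄) = (33.3125) + (9.5625) + (0.8125) + (-8.4375) + (-1.6875) + (36.5625) = 70.1250
Denominator Σ(z_t−z̄)² = 293.5000
r_2 = 70.1250 / 293.5000 = 0.239

0.239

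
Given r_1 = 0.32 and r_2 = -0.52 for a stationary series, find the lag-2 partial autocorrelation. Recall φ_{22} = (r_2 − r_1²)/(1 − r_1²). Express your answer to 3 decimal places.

φ_{22} = (r_2 − r_1²) / (1 − r_1²)
r_1² = (0.32)² = 0.1024
Numerator = -0.52 − 0.1024 = -0.6224; denominator = 1 − 0.1024 = 0.8976
φ_{22} = -0.6224 / 0.8976 = -0.693

-0.693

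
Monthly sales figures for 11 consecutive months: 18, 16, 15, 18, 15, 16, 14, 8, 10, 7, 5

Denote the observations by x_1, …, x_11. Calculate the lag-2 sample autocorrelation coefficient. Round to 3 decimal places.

Mean x̄ = (18 + 16 + 15 + 18 + 15 + 16 + 14 + 8 + 10 + 7 + 5)/11 = 12.9091
Numerator Σ_{t=1}^{9}(x_t−x̄)(x_{t+2}−x̄) = 82.4380
Denominator Σ(x_t−x̄)² = 210.9091
r_2 = 82.4380 / 210.9091 = 0.391

0.391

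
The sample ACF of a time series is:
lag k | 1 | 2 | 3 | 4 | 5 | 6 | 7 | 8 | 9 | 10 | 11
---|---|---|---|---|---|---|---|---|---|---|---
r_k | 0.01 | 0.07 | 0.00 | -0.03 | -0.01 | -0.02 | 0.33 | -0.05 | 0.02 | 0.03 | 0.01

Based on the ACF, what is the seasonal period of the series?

The largest autocorrelation is r_7 = 0.33; the remaining lags stay at or below 0.07.
The dominant spike at lag 7 indicates a seasonal period of 7.

7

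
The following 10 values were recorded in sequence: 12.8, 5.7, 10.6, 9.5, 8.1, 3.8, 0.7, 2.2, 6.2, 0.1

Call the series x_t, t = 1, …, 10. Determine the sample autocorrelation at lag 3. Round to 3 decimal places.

Mean x̄ = (12.8 + 5.7 + 10.6 + 9.5 + 8.1 + 3.8 + 0.7 + 2.2 + 6.2 + 0.1)/10 = 5.9700
Numerator Σ_{t=1}^{7}(x_t−x̄)(x_{t+3}−x̄) = 17.2903
Denominator Σ(x_t−x̄)² = 166.3610
r_3 = 17.2903 / 166.3610 = 0.104

0.104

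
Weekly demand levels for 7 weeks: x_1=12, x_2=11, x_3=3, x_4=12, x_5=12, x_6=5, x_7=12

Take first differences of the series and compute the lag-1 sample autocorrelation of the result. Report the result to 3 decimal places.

First differences Δx: -1, -8, 9, 0, -7, 7
Mean of differences = 0.0000
Numerator Σ(Δx_t−Δx̄)(Δx_{t+1}−Δx̄) = -113.0000
Denominator Σ(Δx_t−Δx̄)² = 244.0000
r_1(Δx) = -113.0000 / 244.0000 = -0.463

-0.463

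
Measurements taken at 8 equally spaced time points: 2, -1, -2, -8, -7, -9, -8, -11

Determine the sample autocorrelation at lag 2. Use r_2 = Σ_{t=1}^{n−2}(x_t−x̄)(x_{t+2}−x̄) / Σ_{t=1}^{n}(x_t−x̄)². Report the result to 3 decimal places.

Mean x̄ = (2 − 1 − 2 − 8 − 7 − 9 − 8 − 11)/8 = -5.5000
Σ(x_t−x̄)(x_{t+2}−x̄) = (26.2500) + (-11.2500) + (-5.2500) + (8.7500) + (3.7500) + (19.2500) = 41.5000
Denominator Σ(x_t−x̄)² = 146.0000
r_2 = 41.5000 / 146.0000 = 0.284

0.284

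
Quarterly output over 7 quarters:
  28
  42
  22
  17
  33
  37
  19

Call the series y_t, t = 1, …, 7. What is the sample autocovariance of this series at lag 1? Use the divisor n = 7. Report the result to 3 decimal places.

-16.032

Mean ȳ = (28 + 42 + 22 + 17 + 33 + 37 + 19)/7 = 28.2857
Σ_{t=1}^{6}(y_t−ȳ)(y_{t+1}−ȳ) = -112.2245
γ_1 = -112.2245 / 7 = -16.032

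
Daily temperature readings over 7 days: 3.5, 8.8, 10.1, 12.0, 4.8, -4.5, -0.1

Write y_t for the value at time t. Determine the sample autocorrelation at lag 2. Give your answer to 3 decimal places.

Mean ȳ = (3.5 + 8.8 + 10.1 + 12.0 + 4.8 − 4.5 − 0.1)/7 = 4.9429
Deviations from mean: -1.4429, 3.8571, 5.1571, 7.0571, -0.1429, -9.4429, -5.0429
Σ(y_t−ȳ)(y_{t+2}−ȳ) = (-7.4410) + (27.2204) + (-0.7367) + (-66.6396) + (0.7204) = -46.8765
Denominator Σ(y_t−ȳ)² = 207.9771
r_2 = -46.8765 / 207.9771 = -0.225

-0.225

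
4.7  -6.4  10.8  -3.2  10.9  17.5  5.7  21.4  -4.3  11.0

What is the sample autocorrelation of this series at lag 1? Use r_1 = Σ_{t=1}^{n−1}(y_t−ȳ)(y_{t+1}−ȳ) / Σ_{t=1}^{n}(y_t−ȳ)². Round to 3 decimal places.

-0.382

Mean ȳ = (4.7 − 6.4 + 10.8 − 3.2 + 10.9 + 17.5 + 5.7 + 21.4 − 4.3 + 11.0)/10 = 6.8100
Numerator Σ_{t=1}^{9}(y_t−ȳ)(y_{t+1}−ȳ) = -298.7001
Denominator Σ(y_t−ȳ)² = 781.1690
r_1 = -298.7001 / 781.1690 = -0.382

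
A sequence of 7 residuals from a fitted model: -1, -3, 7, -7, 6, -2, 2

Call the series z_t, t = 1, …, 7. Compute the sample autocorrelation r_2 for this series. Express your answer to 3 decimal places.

Mean z̄ = (-1 − 3 + 7 − 7 + 6 − 2 + 2)/7 = 0.2857
Σ(z_t−z̄)(z_{t+2}−z̄) = (-8.6327) + (23.9388) + (38.3673) + (16.6531) + (9.7959) = 80.1224
Denominator Σ(z_t−z̄)² = 151.4286
r_2 = 80.1224 / 151.4286 = 0.529

0.529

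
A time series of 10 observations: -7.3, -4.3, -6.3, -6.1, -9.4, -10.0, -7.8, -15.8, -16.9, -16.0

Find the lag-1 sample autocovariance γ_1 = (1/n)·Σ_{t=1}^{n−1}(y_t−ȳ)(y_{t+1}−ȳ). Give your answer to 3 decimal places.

Mean ȳ = (-7.3 − 4.3 − 6.3 − 6.1 − 9.4 − 10.0 − 7.8 − 15.8 − 16.9 − 16.0)/10 = -9.9900
Σ_{t=1}^{9}(y_t−ȳ)(y_{t+1}−ȳ) = 121.8759
γ_1 = 121.8759 / 10 = 12.188

12.188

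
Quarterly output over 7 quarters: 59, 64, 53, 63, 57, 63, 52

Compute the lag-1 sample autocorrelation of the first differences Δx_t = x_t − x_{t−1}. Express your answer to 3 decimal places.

First differences Δx: 5, -11, 10, -6, 6, -11
Mean of differences = -1.1667
Numerator Σ(Δx_t−Δx̄)(Δx_{t+1}−Δx̄) = -329.5278
Denominator Σ(Δx_t−Δx̄)² = 430.8333
r_1(Δx) = -329.5278 / 430.8333 = -0.765

-0.765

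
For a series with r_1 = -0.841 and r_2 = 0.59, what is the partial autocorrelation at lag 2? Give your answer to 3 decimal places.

φ_{22} = (r_2 − r_1²) / (1 − r_1²)
r_1² = (-0.841)² = 0.707281
Numerator = 0.59 − 0.7073 = -0.1173; denominator = 1 − 0.7073 = 0.2927
φ_{22} = -0.1173 / 0.2927 = -0.401

-0.401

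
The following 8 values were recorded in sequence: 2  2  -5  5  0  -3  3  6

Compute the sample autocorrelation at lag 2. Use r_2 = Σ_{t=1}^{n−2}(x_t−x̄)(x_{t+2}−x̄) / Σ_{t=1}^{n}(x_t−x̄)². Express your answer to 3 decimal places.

-0.325

Mean x̄ = (2 + 2 − 5 + 5 + 0 − 3 + 3 + 6)/8 = 1.2500
Deviations from mean: 0.7500, 0.7500, -6.2500, 3.7500, -1.2500, -4.2500, 1.7500, 4.7500
Numerator Σ_{t=1}^{6}(x_t−x̄)(x_{t+2}−x̄) = -32.3750
Denominator Σ(x_t−x̄)² = 99.5000
r_2 = -32.3750 / 99.5000 = -0.325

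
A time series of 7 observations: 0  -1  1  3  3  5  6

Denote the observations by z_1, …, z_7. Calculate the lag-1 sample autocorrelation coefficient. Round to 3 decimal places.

0.589

Mean z̄ = (0 − 1 + 1 + 3 + 3 + 5 + 6)/7 = 2.4286
Numerator Σ_{t=1}^{6}(z_t−z̄)(z_{t+1}−z̄) = 23.3878
Denominator Σ(z_t−z̄)² = 39.7143
r_1 = 23.3878 / 39.7143 = 0.589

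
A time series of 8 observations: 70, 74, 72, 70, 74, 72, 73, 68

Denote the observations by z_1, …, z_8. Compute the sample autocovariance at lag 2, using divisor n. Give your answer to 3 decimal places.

Mean z̄ = (70 + 74 + 72 + 70 + 74 + 72 + 73 + 68)/8 = 71.6250
Deviations: -1.6250, 2.3750, 0.3750, -1.6250, 2.3750, 0.3750, 1.3750, -3.6250
Σ_{t=1}^{6}(z_t−z̄)(z_{t+2}−z̄) = -2.2813
γ_2 = -2.2813 / 8 = -0.285

-0.285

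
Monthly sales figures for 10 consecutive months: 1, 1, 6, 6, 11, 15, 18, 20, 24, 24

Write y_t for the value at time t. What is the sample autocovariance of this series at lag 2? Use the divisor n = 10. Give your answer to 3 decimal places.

30.288

Mean ȳ = (1 + 1 + 6 + 6 + 11 + 15 + 18 + 20 + 24 + 24)/10 = 12.6000
Σ_{t=1}^{8}(y_t−ȳ)(y_{t+2}−ȳ) = 302.8800
γ_2 = 302.8800 / 10 = 30.288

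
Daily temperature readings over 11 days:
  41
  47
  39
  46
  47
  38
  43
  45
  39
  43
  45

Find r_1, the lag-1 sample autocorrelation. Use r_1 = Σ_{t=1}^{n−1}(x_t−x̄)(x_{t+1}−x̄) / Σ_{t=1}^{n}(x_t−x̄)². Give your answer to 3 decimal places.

-0.473

Mean x̄ = (41 + 47 + 39 + 46 + 47 + 38 + 43 + 45 + 39 + 43 + 45)/11 = 43.0000
Numerator Σ_{t=1}^{10}(x_t−x̄)(x_{t+1}−x̄) = -52.0000
Denominator Σ(x_t−x̄)² = 110.0000
r_1 = -52.0000 / 110.0000 = -0.473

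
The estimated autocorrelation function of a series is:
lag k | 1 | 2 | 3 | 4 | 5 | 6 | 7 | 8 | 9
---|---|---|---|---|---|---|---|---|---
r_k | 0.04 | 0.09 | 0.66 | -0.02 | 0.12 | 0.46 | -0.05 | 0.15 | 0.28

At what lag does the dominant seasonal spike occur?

The largest autocorrelation is r_3 = 0.66, with weaker echoes at lags 6 (0.46) and 9 (0.28); the remaining lags stay at or below 0.15.
The dominant spike at lag 3 indicates a seasonal period of 3.

3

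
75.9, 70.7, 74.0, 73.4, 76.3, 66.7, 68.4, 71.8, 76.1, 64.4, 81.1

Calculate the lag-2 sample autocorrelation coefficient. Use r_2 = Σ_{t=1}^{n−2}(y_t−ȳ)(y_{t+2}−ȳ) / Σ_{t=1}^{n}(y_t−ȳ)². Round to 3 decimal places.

0.061

Mean ȳ = (75.9 + 70.7 + 74.0 + 73.4 + 76.3 + 66.7 + 68.4 + 71.8 + 76.1 + 64.4 + 81.1)/11 = 72.6182
Numerator Σ_{t=1}^{9}(y_t−ȳ)(y_{t+2}−ȳ) = 14.3766
Denominator Σ(y_t−ȳ)² = 235.6164
r_2 = 14.3766 / 235.6164 = 0.061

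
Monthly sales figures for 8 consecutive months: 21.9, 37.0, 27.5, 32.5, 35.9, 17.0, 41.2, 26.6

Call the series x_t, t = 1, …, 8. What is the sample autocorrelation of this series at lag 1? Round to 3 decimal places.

Mean x̄ = (21.9 + 37.0 + 27.5 + 32.5 + 35.9 + 17.0 + 41.2 + 26.6)/8 = 29.9500
Numerator Σ_{t=1}^{7}(x_t−x̄)(x_{t+1}−x̄) = -325.5275
Denominator Σ(x_t−x̄)² = 467.9000
r_1 = -325.5275 / 467.9000 = -0.696

-0.696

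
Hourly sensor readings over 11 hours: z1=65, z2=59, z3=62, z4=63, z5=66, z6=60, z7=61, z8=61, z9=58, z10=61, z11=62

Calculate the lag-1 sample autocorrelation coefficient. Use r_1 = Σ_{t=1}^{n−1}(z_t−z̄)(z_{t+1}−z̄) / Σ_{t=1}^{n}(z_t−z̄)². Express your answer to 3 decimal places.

Mean z̄ = (65 + 59 + 62 + 63 + 66 + 60 + 61 + 61 + 58 + 61 + 62)/11 = 61.6364
Numerator Σ_{t=1}^{10}(z_t−z̄)(z_{t+1}−z̄) = -4.6777
Denominator Σ(z_t−z̄)² = 56.5455
r_1 = -4.6777 / 56.5455 = -0.083

-0.083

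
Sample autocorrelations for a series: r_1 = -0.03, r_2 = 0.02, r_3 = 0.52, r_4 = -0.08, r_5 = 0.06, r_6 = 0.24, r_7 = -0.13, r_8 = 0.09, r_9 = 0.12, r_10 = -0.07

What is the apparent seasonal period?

3

The largest autocorrelation is r_3 = 0.52, with a weaker echo at lag 6 (0.24); the remaining lags stay at or below 0.12.
The dominant spike at lag 3 indicates a seasonal period of 3.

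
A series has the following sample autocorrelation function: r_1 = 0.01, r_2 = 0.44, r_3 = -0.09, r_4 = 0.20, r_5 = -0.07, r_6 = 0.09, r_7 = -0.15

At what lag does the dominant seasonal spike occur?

The largest autocorrelation is r_2 = 0.44, with a weaker echo at lag 4 (0.20); the remaining lags stay at or below 0.09.
The dominant spike at lag 2 indicates a seasonal period of 2.

2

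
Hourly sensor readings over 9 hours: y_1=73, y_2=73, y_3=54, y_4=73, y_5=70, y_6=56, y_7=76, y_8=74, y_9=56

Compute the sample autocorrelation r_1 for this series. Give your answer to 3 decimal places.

Mean ȳ = (73 + 73 + 54 + 73 + 70 + 56 + 76 + 74 + 56)/9 = 67.2222
Numerator Σ_{t=1}^{8}(y_t−ȳ)(y_{t+1}−ȳ) = -249.6049
Denominator Σ(y_t−ȳ)² = 657.5556
r_1 = -249.6049 / 657.5556 = -0.380

-0.380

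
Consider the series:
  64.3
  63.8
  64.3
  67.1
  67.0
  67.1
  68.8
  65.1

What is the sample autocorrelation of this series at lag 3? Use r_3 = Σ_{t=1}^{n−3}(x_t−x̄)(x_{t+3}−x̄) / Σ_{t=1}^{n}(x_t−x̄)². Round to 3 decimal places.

-0.161

Mean x̄ = (64.3 + 63.8 + 64.3 + 67.1 + 67.0 + 67.1 + 68.8 + 65.1)/8 = 65.9375
Deviations from mean: -1.6375, -2.1375, -1.6375, 1.1625, 1.0625, 1.1625, 2.8625, -0.8375
Numerator Σ_{t=1}^{5}(x_t−x̄)(x_{t+3}−x̄) = -3.6405
Denominator Σ(x_t−x̄)² = 22.6588
r_3 = -3.6405 / 22.6588 = -0.161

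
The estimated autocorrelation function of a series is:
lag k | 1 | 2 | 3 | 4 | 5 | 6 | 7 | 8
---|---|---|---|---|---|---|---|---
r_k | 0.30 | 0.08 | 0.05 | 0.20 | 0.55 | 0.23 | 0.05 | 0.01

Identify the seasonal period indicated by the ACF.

The largest autocorrelation is r_5 = 0.55; the remaining lags stay at or below 0.30. The elevated value at lag 1 (0.30), dropping to 0.08 at lag 2, reflects decaying short-term dependence rather than seasonality.
The dominant spike at lag 5 indicates a seasonal period of 5.

5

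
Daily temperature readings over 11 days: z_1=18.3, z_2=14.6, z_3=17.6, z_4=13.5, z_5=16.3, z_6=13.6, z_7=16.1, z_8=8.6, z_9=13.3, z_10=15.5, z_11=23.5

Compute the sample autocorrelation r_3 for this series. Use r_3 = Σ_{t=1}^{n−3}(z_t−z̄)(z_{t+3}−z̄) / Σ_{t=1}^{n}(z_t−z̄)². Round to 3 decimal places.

Mean z̄ = (18.3 + 14.6 + 17.6 + 13.5 + 16.3 + 13.6 + 16.1 + 8.6 + 13.3 + 15.5 + 23.5)/11 = 15.5364
Numerator Σ_{t=1}^{8}(z_t−z̄)(z_{t+3}−z̄) = -67.7121
Denominator Σ(z_t−z̄)² = 138.1055
r_3 = -67.7121 / 138.1055 = -0.490

-0.490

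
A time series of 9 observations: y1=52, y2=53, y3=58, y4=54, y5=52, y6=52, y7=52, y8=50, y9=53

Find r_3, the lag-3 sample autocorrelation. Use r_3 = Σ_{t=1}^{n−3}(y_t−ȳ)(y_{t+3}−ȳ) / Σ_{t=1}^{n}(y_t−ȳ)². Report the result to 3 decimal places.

-0.107

Mean ȳ = (52 + 53 + 58 + 54 + 52 + 52 + 52 + 50 + 53)/9 = 52.8889
Σ(y_t−ȳ)(y_{t+3}−ȳ) = (-0.9877) + (-0.0988) + (-4.5432) + (-0.9877) + (2.5679) + (-0.0988) = -4.1481
Denominator Σ(y_t−ȳ)² = 38.8889
r_3 = -4.1481 / 38.8889 = -0.107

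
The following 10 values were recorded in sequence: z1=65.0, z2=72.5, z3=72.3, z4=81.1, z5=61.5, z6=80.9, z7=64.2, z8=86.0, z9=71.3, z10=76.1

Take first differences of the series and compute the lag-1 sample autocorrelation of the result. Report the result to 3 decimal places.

First differences Δz: 7.5, -0.2, 8.8, -19.6, 19.4, -16.7, 21.8, -14.7, 4.8
Mean of differences = 1.2333
Numerator Σ(Δz_t−Δz̄)(Δz_{t+1}−Δz̄) = -1635.0811
Denominator Σ(Δz_t−Δz̄)² = 1873.8200
r_1(Δz) = -1635.0811 / 1873.8200 = -0.873

-0.873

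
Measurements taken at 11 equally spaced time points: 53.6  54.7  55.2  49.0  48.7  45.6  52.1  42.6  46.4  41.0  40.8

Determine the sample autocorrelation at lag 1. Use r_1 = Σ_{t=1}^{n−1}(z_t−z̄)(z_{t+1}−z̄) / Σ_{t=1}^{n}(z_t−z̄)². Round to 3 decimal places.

Mean z̄ = (53.6 + 54.7 + 55.2 + 49.0 + 48.7 + 45.6 + 52.1 + 42.6 + 46.4 + 41.0 + 40.8)/11 = 48.1545
Numerator Σ_{t=1}^{10}(z_t−z̄)(z_{t+1}−z̄) = 129.7061
Denominator Σ(z_t−z̄)² = 284.4473
r_1 = 129.7061 / 284.4473 = 0.456

0.456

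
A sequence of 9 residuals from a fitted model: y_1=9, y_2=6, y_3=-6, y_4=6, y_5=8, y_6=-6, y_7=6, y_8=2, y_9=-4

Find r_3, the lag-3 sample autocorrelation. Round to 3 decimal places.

0.605

Mean ȳ = (9 + 6 − 6 + 6 + 8 − 6 + 6 + 2 − 4)/9 = 2.3333
Numerator Σ_{t=1}^{6}(y_t−ȳ)(y_{t+3}−ȳ) = 179.0000
Denominator Σ(y_t−ȳ)² = 296.0000
r_3 = 179.0000 / 296.0000 = 0.605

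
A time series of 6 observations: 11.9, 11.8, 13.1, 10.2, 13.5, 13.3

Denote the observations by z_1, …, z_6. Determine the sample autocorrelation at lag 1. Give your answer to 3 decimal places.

-0.405

Mean z̄ = (11.9 + 11.8 + 13.1 + 10.2 + 13.5 + 13.3)/6 = 12.3000
Deviations from mean: -0.4000, -0.5000, 0.8000, -2.1000, 1.2000, 1.0000
Σ(z_t−z̄)(z_{t+1}−z̄) = (0.2000) + (-0.4000) + (-1.6800) + (-2.5200) + (1.2000) = -3.2000
Denominator Σ(z_t−z̄)² = 7.9000
r_1 = -3.2000 / 7.9000 = -0.405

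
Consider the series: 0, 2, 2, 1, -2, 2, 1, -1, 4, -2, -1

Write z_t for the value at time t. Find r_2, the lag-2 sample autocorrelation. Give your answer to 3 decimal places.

Mean z̄ = (0 + 2 + 2 + 1 − 2 + 2 + 1 − 1 + 4 − 2 − 1)/11 = 0.5455
Numerator Σ_{t=1}^{9}(z_t−z̄)(z_{t+2}−z̄) = -6.4132
Denominator Σ(z_t−z̄)² = 36.7273
r_2 = -6.4132 / 36.7273 = -0.175

-0.175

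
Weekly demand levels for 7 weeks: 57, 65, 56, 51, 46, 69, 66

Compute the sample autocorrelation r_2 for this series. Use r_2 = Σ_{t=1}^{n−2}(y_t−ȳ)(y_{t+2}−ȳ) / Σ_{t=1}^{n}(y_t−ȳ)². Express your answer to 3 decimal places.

-0.430

Mean ȳ = (57 + 65 + 56 + 51 + 46 + 69 + 66)/7 = 58.5714
Numerator Σ_{t=1}^{5}(y_t−ȳ)(y_{t+2}−ȳ) = -184.6531
Denominator Σ(y_t−ȳ)² = 429.7143
r_2 = -184.6531 / 429.7143 = -0.430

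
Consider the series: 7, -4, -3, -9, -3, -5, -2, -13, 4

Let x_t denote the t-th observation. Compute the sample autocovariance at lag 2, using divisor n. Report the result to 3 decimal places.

Mean x̄ = (7 − 4 − 3 − 9 − 3 − 5 − 2 − 13 + 4)/9 = -3.1111
Σ_{t=1}^{7}(x_t−x̄)(x_{t+2}−x̄) = 44.1975
γ_2 = 44.1975 / 9 = 4.911

4.911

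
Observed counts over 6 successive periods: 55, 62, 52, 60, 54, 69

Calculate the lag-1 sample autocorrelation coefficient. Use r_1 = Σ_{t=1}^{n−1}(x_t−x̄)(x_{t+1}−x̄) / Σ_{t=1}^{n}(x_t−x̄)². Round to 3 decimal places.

-0.491

Mean x̄ = (55 + 62 + 52 + 60 + 54 + 69)/6 = 58.6667
Deviations from mean: -3.6667, 3.3333, -6.6667, 1.3333, -4.6667, 10.3333
Numerator Σ_{t=1}^{5}(x_t−x̄)(x_{t+1}−x̄) = -97.7778
Denominator Σ(x_t−x̄)² = 199.3333
r_1 = -97.7778 / 199.3333 = -0.491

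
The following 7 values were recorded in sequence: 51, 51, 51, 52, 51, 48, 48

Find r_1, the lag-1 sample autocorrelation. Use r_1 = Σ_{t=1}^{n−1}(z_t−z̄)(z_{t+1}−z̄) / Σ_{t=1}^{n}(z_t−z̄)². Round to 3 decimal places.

Mean z̄ = (51 + 51 + 51 + 52 + 51 + 48 + 48)/7 = 50.2857
Deviations from mean: 0.7143, 0.7143, 0.7143, 1.7143, 0.7143, -2.2857, -2.2857
Σ(z_t−z̄)(z_{t+1}−z̄) = (0.5102) + (0.5102) + (1.2245) + (1.2245) + (-1.6327) + (5.2245) = 7.0612
Denominator Σ(z_t−z̄)² = 15.4286
r_1 = 7.0612 / 15.4286 = 0.458

0.458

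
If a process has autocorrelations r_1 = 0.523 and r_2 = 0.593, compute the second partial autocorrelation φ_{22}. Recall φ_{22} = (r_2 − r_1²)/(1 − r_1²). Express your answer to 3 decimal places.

φ_{22} = (r_2 − r_1²) / (1 − r_1²)
r_1² = (0.523)² = 0.273529
Numerator = 0.593 − 0.2735 = 0.3195; denominator = 1 − 0.2735 = 0.7265
φ_{22} = 0.3195 / 0.7265 = 0.440

0.440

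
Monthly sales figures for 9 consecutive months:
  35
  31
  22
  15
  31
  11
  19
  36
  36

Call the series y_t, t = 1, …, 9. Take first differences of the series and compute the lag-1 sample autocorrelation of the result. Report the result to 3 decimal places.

First differences Δy: -4, -9, -7, 16, -20, 8, 17, 0
Mean of differences = 0.1250
Numerator Σ(Δy_t−Δȳ)(Δy_{t+1}−Δȳ) = -357.6406
Denominator Σ(Δy_t−Δȳ)² = 1154.8750
r_1(Δy) = -357.6406 / 1154.8750 = -0.310

-0.310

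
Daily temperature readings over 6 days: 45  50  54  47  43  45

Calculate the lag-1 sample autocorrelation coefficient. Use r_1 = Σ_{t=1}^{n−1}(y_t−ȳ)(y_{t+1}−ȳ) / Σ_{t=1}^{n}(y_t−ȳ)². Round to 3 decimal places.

Mean ȳ = (45 + 50 + 54 + 47 + 43 + 45)/6 = 47.3333
Numerator Σ_{t=1}^{5}(y_t−ȳ)(y_{t+1}−ȳ) = 20.8889
Denominator Σ(y_t−ȳ)² = 81.3333
r_1 = 20.8889 / 81.3333 = 0.257

0.257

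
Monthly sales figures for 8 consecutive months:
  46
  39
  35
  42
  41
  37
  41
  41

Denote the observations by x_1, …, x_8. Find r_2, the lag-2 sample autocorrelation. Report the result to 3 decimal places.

-0.566

Mean x̄ = (46 + 39 + 35 + 42 + 41 + 37 + 41 + 41)/8 = 40.2500
Deviations from mean: 5.7500, -1.2500, -5.2500, 1.7500, 0.7500, -3.2500, 0.7500, 0.7500
Σ(x_t−x̄)(x_{t+2}−x̄) = (-30.1875) + (-2.1875) + (-3.9375) + (-5.6875) + (0.5625) + (-2.4375) = -43.8750
Denominator Σ(x_t−x̄)² = 77.5000
r_2 = -43.8750 / 77.5000 = -0.566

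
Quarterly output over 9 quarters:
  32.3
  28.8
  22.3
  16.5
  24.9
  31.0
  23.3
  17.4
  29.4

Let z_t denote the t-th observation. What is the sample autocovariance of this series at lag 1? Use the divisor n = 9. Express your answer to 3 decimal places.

1.226

Mean z̄ = (32.3 + 28.8 + 22.3 + 16.5 + 24.9 + 31.0 + 23.3 + 17.4 + 29.4)/9 = 25.1000
Σ_{t=1}^{8}(z_t−z̄)(z_{t+1}−z̄) = 11.0300
γ_1 = 11.0300 / 9 = 1.226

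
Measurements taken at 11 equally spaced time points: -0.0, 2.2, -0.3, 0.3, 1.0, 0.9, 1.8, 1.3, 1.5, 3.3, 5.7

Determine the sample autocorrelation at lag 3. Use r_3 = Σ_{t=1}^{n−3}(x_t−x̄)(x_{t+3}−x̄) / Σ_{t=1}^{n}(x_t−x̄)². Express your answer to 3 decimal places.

0.075

Mean x̄ = (-0.0 + 2.2 − 0.3 + 0.3 + 1.0 + 0.9 + 1.8 + 1.3 + 1.5 + 3.3 + 5.7)/11 = 1.6091
Numerator Σ_{t=1}^{8}(x_t−x̄)(x_{t+3}−x̄) = 2.1743
Denominator Σ(x_t−x̄)² = 28.9091
r_3 = 2.1743 / 28.9091 = 0.075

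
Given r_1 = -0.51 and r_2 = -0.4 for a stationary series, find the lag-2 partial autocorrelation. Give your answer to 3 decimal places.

-0.892

φ_{22} = (r_2 − r_1²) / (1 − r_1²)
r_1² = (-0.51)² = 0.2601
Numerator = -0.4 − 0.2601 = -0.6601; denominator = 1 − 0.2601 = 0.7399
φ_{22} = -0.6601 / 0.7399 = -0.892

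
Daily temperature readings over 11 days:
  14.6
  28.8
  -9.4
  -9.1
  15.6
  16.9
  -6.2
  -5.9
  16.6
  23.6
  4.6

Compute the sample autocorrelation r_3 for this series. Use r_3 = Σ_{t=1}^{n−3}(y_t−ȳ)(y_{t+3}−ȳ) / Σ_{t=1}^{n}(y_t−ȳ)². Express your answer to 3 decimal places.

Mean ȳ = (14.6 + 28.8 − 9.4 − 9.1 + 15.6 + 16.9 − 6.2 − 5.9 + 16.6 + 23.6 + 4.6)/11 = 8.1909
Numerator Σ_{t=1}^{8}(y_t−ȳ)(y_{t+3}−ȳ) = -64.8102
Denominator Σ(y_t−ȳ)² = 1931.6691
r_3 = -64.8102 / 1931.6691 = -0.034

-0.034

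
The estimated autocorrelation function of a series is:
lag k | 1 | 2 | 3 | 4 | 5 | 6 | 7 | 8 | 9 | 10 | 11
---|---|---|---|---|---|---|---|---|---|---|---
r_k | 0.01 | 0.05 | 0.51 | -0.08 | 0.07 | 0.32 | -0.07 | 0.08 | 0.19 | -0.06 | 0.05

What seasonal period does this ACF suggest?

3

The largest autocorrelation is r_3 = 0.51, with weaker echoes at lags 6 (0.32) and 9 (0.19); the remaining lags stay at or below 0.08.
The dominant spike at lag 3 indicates a seasonal period of 3.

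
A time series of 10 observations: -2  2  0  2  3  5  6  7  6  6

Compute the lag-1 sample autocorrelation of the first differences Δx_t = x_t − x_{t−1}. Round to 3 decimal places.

First differences Δx: 4, -2, 2, 1, 2, 1, 1, -1, 0
Mean of differences = 0.8889
Numerator Σ(Δx_t−Δx̄)(Δx_{t+1}−Δx̄) = -10.3457
Denominator Σ(Δx_t−Δx̄)² = 24.8889
r_1(Δx) = -10.3457 / 24.8889 = -0.416

-0.416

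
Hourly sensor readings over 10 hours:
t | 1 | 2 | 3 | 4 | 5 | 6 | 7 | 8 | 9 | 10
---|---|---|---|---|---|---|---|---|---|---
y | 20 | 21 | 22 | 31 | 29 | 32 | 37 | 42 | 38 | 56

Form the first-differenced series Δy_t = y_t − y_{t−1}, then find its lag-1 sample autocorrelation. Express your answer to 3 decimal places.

First differences Δy: 1, 1, 9, -2, 3, 5, 5, -4, 18
Mean of differences = 4.0000
Numerator Σ(Δy_t−Δȳ)(Δy_{t+1}−Δȳ) = -150.0000
Denominator Σ(Δy_t−Δȳ)² = 342.0000
r_1(Δy) = -150.0000 / 342.0000 = -0.439

-0.439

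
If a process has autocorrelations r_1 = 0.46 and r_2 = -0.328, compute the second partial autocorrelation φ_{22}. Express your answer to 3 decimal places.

-0.684

φ_{22} = (r_2 − r_1²) / (1 − r_1²)
r_1² = (0.46)² = 0.2116
Numerator = -0.328 − 0.2116 = -0.5396; denominator = 1 − 0.2116 = 0.7884
φ_{22} = -0.5396 / 0.7884 = -0.684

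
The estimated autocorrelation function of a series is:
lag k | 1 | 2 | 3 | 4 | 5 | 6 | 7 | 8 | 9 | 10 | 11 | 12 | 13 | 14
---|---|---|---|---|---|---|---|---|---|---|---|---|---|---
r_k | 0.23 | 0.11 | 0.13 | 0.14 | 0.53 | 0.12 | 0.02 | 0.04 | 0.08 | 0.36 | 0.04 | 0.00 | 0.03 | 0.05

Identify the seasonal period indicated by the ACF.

The largest autocorrelation is r_5 = 0.53, with a weaker echo at lag 10 (0.36); the remaining lags stay at or below 0.23. The elevated value at lag 1 (0.23), dropping to 0.11 at lag 2, reflects decaying short-term dependence rather than seasonality.
The dominant spike at lag 5 indicates a seasonal period of 5.

5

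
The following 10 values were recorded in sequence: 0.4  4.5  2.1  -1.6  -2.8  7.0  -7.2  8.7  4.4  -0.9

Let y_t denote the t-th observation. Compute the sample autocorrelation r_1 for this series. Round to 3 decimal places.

-0.523

Mean ȳ = (0.4 + 4.5 + 2.1 − 1.6 − 2.8 + 7.0 − 7.2 + 8.7 + 4.4 − 0.9)/10 = 1.4600
Numerator Σ_{t=1}^{9}(y_t−ȳ)(y_{t+1}−ȳ) = -110.1276
Denominator Σ(y_t−ȳ)² = 210.6040
r_1 = -110.1276 / 210.6040 = -0.523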